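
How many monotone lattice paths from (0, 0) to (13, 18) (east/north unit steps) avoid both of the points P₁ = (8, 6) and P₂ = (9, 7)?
Number of paths = 180253101

Inclusion–exclusion. Total paths: C(31, 13) = 206253075. Through P₁: C(14, 8)·C(17, 5) = 18582564. Through P₂: C(16, 9)·C(15, 4) = 15615600. Since P₁ is strictly southwest of P₂, a monotone path through both must visit P₁ then P₂; paths through both = C(14, 8)·C(2, 1)·C(15, 4) = 8198190. Avoid both = 206253075 − 18582564 − 15615600 + 8198190 = 180253101.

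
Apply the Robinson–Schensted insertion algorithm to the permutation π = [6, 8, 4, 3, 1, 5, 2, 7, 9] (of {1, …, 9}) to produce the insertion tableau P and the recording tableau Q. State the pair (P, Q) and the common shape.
P = [1, 2, 7, 9] / [3, 5] / [4, 8] / [6];  Q = [1, 2, 8, 9] / [3, 6] / [4, 7] / [5];  common shape = (4, 2, 2, 1)

Row-insert the values π_1, π_2, … into P one at a time, bumping the leftmost entry strictly greater than the inserted value down to the next row. The recording tableau Q records, in position (i, j), the step at which that cell was added to P.
  Insert 6 (step 1): P = [6];  Q = [1]
  Insert 8 (step 2): P = [6, 8];  Q = [1, 2]
  Insert 4 (step 3): P = [4, 8] / [6];  Q = [1, 2] / [3]
  Insert 3 (step 4): P = [3, 8] / [4] / [6];  Q = [1, 2] / [3] / [4]
  Insert 1 (step 5): P = [1, 8] / [3] / [4] / [6];  Q = [1, 2] / [3] / [4] / [5]
  Insert 5 (step 6): P = [1, 5] / [3, 8] / [4] / [6];  Q = [1, 2] / [3, 6] / [4] / [5]
  Insert 2 (step 7): P = [1, 2] / [3, 5] / [4, 8] / [6];  Q = [1, 2] / [3, 6] / [4, 7] / [5]
  Insert 7 (step 8): P = [1, 2, 7] / [3, 5] / [4, 8] / [6];  Q = [1, 2, 8] / [3, 6] / [4, 7] / [5]
  Insert 9 (step 9): P = [1, 2, 7, 9] / [3, 5] / [4, 8] / [6];  Q = [1, 2, 8, 9] / [3, 6] / [4, 7] / [5]
Final shape: (4, 2, 2, 1).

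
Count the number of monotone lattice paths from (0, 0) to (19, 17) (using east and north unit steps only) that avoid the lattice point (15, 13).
Number of paths = 5976545400

Total paths from (0, 0) to (19, 17): C(36, 19) = 8597496600. Paths through (15, 13): (paths (0, 0) → (15, 13)) × (paths (15, 13) → (19, 17)) = C(28, 15) · C(8, 4) = 37442160 · 70 = 2620951200. Avoidance count = 8597496600 − 2620951200 = 5976545400.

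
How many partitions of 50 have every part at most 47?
p(50, parts ≤ 47) = 204222

Use the recurrence p(n, m) = p(n, m−1) + p(n−m, m): either the largest part is < m (count p(n, m−1)) or the largest part is exactly m (remove one copy of m, count p(n−m, m)). With p(0, ·) = 1 this gives p(50, parts ≤ 47) = 204222. (By conjugating Young diagrams, this also counts partitions of 50 into at most 47 parts.)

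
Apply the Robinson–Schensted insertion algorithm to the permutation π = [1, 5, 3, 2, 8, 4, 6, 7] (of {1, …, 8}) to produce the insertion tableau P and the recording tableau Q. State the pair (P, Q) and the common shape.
P = [1, 2, 4, 6, 7] / [3, 8] / [5];  Q = [1, 2, 5, 7, 8] / [3, 6] / [4];  common shape = (5, 2, 1)

Row-insert the values π_1, π_2, … into P one at a time, bumping the leftmost entry strictly greater than the inserted value down to the next row. The recording tableau Q records, in position (i, j), the step at which that cell was added to P.
  Insert 1 (step 1): P = [1];  Q = [1]
  Insert 5 (step 2): P = [1, 5];  Q = [1, 2]
  Insert 3 (step 3): P = [1, 3] / [5];  Q = [1, 2] / [3]
  Insert 2 (step 4): P = [1, 2] / [3] / [5];  Q = [1, 2] / [3] / [4]
  Insert 8 (step 5): P = [1, 2, 8] / [3] / [5];  Q = [1, 2, 5] / [3] / [4]
  Insert 4 (step 6): P = [1, 2, 4] / [3, 8] / [5];  Q = [1, 2, 5] / [3, 6] / [4]
  Insert 6 (step 7): P = [1, 2, 4, 6] / [3, 8] / [5];  Q = [1, 2, 5, 7] / [3, 6] / [4]
  Insert 7 (step 8): P = [1, 2, 4, 6, 7] / [3, 8] / [5];  Q = [1, 2, 5, 7, 8] / [3, 6] / [4]
Final shape: (5, 2, 1).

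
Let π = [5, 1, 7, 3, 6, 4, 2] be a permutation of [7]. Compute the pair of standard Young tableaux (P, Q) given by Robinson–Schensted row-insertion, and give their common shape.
P = [1, 2, 4] / [3, 6] / [5] / [7];  Q = [1, 3, 5] / [2, 4] / [6] / [7];  common shape = (3, 2, 1, 1)

Row-insert the values π_1, π_2, … into P one at a time, bumping the leftmost entry strictly greater than the inserted value down to the next row. The recording tableau Q records, in position (i, j), the step at which that cell was added to P.
  Insert 5 (step 1): P = [5];  Q = [1]
  Insert 1 (step 2): P = [1] / [5];  Q = [1] / [2]
  Insert 7 (step 3): P = [1, 7] / [5];  Q = [1, 3] / [2]
  Insert 3 (step 4): P = [1, 3] / [5, 7];  Q = [1, 3] / [2, 4]
  Insert 6 (step 5): P = [1, 3, 6] / [5, 7];  Q = [1, 3, 5] / [2, 4]
  Insert 4 (step 6): P = [1, 3, 4] / [5, 6] / [7];  Q = [1, 3, 5] / [2, 4] / [6]
  Insert 2 (step 7): P = [1, 2, 4] / [3, 6] / [5] / [7];  Q = [1, 3, 5] / [2, 4] / [6] / [7]
Final shape: (3, 2, 1, 1).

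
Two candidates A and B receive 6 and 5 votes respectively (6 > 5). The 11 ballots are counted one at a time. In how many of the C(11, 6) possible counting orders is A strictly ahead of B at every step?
Strict-lead orderings = 42

Total orderings of the 11 votes with 6 for A: C(11, 6) = 462. By the Bertrand ballot formula (Cycle Lemma / reflection principle), the number of orderings in which A is strictly ahead of B throughout is (p − q)/(p + q) · C(p + q, p) = (6 − 5)/(6 + 5) · 462 = 42.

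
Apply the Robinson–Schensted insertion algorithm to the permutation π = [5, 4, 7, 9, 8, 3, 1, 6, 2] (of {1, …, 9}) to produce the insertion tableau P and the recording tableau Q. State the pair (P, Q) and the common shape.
P = [1, 2, 8] / [3, 6] / [4, 7] / [5, 9];  Q = [1, 3, 4] / [2, 5] / [6, 8] / [7, 9];  common shape = (3, 2, 2, 2)

Row-insert the values π_1, π_2, … into P one at a time, bumping the leftmost entry strictly greater than the inserted value down to the next row. The recording tableau Q records, in position (i, j), the step at which that cell was added to P.
  Insert 5 (step 1): P = [5];  Q = [1]
  Insert 4 (step 2): P = [4] / [5];  Q = [1] / [2]
  Insert 7 (step 3): P = [4, 7] / [5];  Q = [1, 3] / [2]
  Insert 9 (step 4): P = [4, 7, 9] / [5];  Q = [1, 3, 4] / [2]
  Insert 8 (step 5): P = [4, 7, 8] / [5, 9];  Q = [1, 3, 4] / [2, 5]
  Insert 3 (step 6): P = [3, 7, 8] / [4, 9] / [5];  Q = [1, 3, 4] / [2, 5] / [6]
  Insert 1 (step 7): P = [1, 7, 8] / [3, 9] / [4] / [5];  Q = [1, 3, 4] / [2, 5] / [6] / [7]
  Insert 6 (step 8): P = [1, 6, 8] / [3, 7] / [4, 9] / [5];  Q = [1, 3, 4] / [2, 5] / [6, 8] / [7]
  Insert 2 (step 9): P = [1, 2, 8] / [3, 6] / [4, 7] / [5, 9];  Q = [1, 3, 4] / [2, 5] / [6, 8] / [7, 9]
Final shape: (3, 2, 2, 2).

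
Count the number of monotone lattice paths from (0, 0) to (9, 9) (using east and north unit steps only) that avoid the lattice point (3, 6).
Number of paths = 41564

Total paths from (0, 0) to (9, 9): C(18, 9) = 48620. Paths through (3, 6): (paths (0, 0) → (3, 6)) × (paths (3, 6) → (9, 9)) = C(9, 3) · C(9, 6) = 84 · 84 = 7056. Avoidance count = 48620 − 7056 = 41564.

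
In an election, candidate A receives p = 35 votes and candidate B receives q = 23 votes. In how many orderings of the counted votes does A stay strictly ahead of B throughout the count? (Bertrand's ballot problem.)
Strict-lead orderings = 1820529677650320

Total orderings of the 58 votes with 35 for A: C(58, 35) = 8799226775309880. By the Bertrand ballot formula (Cycle Lemma / reflection principle), the number of orderings in which A is strictly ahead of B throughout is (p − q)/(p + q) · C(p + q, p) = (35 − 23)/(35 + 23) · 8799226775309880 = 1820529677650320.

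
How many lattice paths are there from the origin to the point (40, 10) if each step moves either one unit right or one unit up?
Number of paths = 10272278170

A monotone lattice path from (0, 0) to (40, 10) consists of 40 east steps and 10 north steps in some order, so it is determined by which 40 of the 50 steps are east. The count is C(50, 40) = 10272278170.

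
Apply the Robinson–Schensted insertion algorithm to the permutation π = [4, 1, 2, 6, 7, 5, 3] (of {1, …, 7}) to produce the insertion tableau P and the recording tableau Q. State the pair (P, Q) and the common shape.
P = [1, 2, 3, 7] / [4, 5] / [6];  Q = [1, 3, 4, 5] / [2, 6] / [7];  common shape = (4, 2, 1)

Row-insert the values π_1, π_2, … into P one at a time, bumping the leftmost entry strictly greater than the inserted value down to the next row. The recording tableau Q records, in position (i, j), the step at which that cell was added to P.
  Insert 4 (step 1): P = [4];  Q = [1]
  Insert 1 (step 2): P = [1] / [4];  Q = [1] / [2]
  Insert 2 (step 3): P = [1, 2] / [4];  Q = [1, 3] / [2]
  Insert 6 (step 4): P = [1, 2, 6] / [4];  Q = [1, 3, 4] / [2]
  Insert 7 (step 5): P = [1, 2, 6, 7] / [4];  Q = [1, 3, 4, 5] / [2]
  Insert 5 (step 6): P = [1, 2, 5, 7] / [4, 6];  Q = [1, 3, 4, 5] / [2, 6]
  Insert 3 (step 7): P = [1, 2, 3, 7] / [4, 5] / [6];  Q = [1, 3, 4, 5] / [2, 6] / [7]
Final shape: (4, 2, 1).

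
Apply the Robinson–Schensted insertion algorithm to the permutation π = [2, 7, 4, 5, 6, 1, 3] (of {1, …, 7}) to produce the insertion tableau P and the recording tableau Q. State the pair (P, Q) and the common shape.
P = [1, 3, 5, 6] / [2, 4] / [7];  Q = [1, 2, 4, 5] / [3, 7] / [6];  common shape = (4, 2, 1)

Row-insert the values π_1, π_2, … into P one at a time, bumping the leftmost entry strictly greater than the inserted value down to the next row. The recording tableau Q records, in position (i, j), the step at which that cell was added to P.
  Insert 2 (step 1): P = [2];  Q = [1]
  Insert 7 (step 2): P = [2, 7];  Q = [1, 2]
  Insert 4 (step 3): P = [2, 4] / [7];  Q = [1, 2] / [3]
  Insert 5 (step 4): P = [2, 4, 5] / [7];  Q = [1, 2, 4] / [3]
  Insert 6 (step 5): P = [2, 4, 5, 6] / [7];  Q = [1, 2, 4, 5] / [3]
  Insert 1 (step 6): P = [1, 4, 5, 6] / [2] / [7];  Q = [1, 2, 4, 5] / [3] / [6]
  Insert 3 (step 7): P = [1, 3, 5, 6] / [2, 4] / [7];  Q = [1, 2, 4, 5] / [3, 7] / [6]
Final shape: (4, 2, 1).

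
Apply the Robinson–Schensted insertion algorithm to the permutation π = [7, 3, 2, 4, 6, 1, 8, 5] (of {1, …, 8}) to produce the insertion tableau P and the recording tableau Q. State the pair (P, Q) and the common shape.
P = [1, 4, 5, 8] / [2, 6] / [3] / [7];  Q = [1, 4, 5, 7] / [2, 8] / [3] / [6];  common shape = (4, 2, 1, 1)

Row-insert the values π_1, π_2, … into P one at a time, bumping the leftmost entry strictly greater than the inserted value down to the next row. The recording tableau Q records, in position (i, j), the step at which that cell was added to P.
  Insert 7 (step 1): P = [7];  Q = [1]
  Insert 3 (step 2): P = [3] / [7];  Q = [1] / [2]
  Insert 2 (step 3): P = [2] / [3] / [7];  Q = [1] / [2] / [3]
  Insert 4 (step 4): P = [2, 4] / [3] / [7];  Q = [1, 4] / [2] / [3]
  Insert 6 (step 5): P = [2, 4, 6] / [3] / [7];  Q = [1, 4, 5] / [2] / [3]
  Insert 1 (step 6): P = [1, 4, 6] / [2] / [3] / [7];  Q = [1, 4, 5] / [2] / [3] / [6]
  Insert 8 (step 7): P = [1, 4, 6, 8] / [2] / [3] / [7];  Q = [1, 4, 5, 7] / [2] / [3] / [6]
  Insert 5 (step 8): P = [1, 4, 5, 8] / [2, 6] / [3] / [7];  Q = [1, 4, 5, 7] / [2, 8] / [3] / [6]
Final shape: (4, 2, 1, 1).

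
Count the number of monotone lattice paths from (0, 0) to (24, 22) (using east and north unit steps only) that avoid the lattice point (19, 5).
Number of paths = 7889251813614

Total paths from (0, 0) to (24, 22): C(46, 24) = 7890371113950. Paths through (19, 5): (paths (0, 0) → (19, 5)) × (paths (19, 5) → (24, 22)) = C(24, 19) · C(22, 5) = 42504 · 26334 = 1119300336. Avoidance count = 7890371113950 − 1119300336 = 7889251813614.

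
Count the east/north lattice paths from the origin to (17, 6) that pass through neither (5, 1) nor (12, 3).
Number of paths = 50435

Inclusion–exclusion. Total paths: C(23, 17) = 100947. Through P₁: C(6, 5)·C(17, 12) = 37128. Through P₂: C(15, 12)·C(8, 5) = 25480. Since P₁ is strictly southwest of P₂, a monotone path through both must visit P₁ then P₂; paths through both = C(6, 5)·C(9, 7)·C(8, 5) = 12096. Avoid both = 100947 − 37128 − 25480 + 12096 = 50435.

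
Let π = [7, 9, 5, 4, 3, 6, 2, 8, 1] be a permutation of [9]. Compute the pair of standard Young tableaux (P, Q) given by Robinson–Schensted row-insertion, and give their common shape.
P = [1, 6, 8] / [2, 9] / [3] / [4] / [5] / [7];  Q = [1, 2, 8] / [3, 6] / [4] / [5] / [7] / [9];  common shape = (3, 2, 1, 1, 1, 1)

Row-insert the values π_1, π_2, … into P one at a time, bumping the leftmost entry strictly greater than the inserted value down to the next row. The recording tableau Q records, in position (i, j), the step at which that cell was added to P.
  Insert 7 (step 1): P = [7];  Q = [1]
  Insert 9 (step 2): P = [7, 9];  Q = [1, 2]
  Insert 5 (step 3): P = [5, 9] / [7];  Q = [1, 2] / [3]
  Insert 4 (step 4): P = [4, 9] / [5] / [7];  Q = [1, 2] / [3] / [4]
  Insert 3 (step 5): P = [3, 9] / [4] / [5] / [7];  Q = [1, 2] / [3] / [4] / [5]
  Insert 6 (step 6): P = [3, 6] / [4, 9] / [5] / [7];  Q = [1, 2] / [3, 6] / [4] / [5]
  Insert 2 (step 7): P = [2, 6] / [3, 9] / [4] / [5] / [7];  Q = [1, 2] / [3, 6] / [4] / [5] / [7]
  Insert 8 (step 8): P = [2, 6, 8] / [3, 9] / [4] / [5] / [7];  Q = [1, 2, 8] / [3, 6] / [4] / [5] / [7]
  Insert 1 (step 9): P = [1, 6, 8] / [2, 9] / [3] / [4] / [5] / [7];  Q = [1, 2, 8] / [3, 6] / [4] / [5] / [7] / [9]
Final shape: (3, 2, 1, 1, 1, 1).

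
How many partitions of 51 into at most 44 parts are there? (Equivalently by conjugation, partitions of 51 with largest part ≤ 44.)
p(51, parts ≤ 44) = 239913

Use the recurrence p(n, m) = p(n, m−1) + p(n−m, m): either the largest part is < m (count p(n, m−1)) or the largest part is exactly m (remove one copy of m, count p(n−m, m)). With p(0, ·) = 1 this gives p(51, parts ≤ 44) = 239913. (By conjugating Young diagrams, this also counts partitions of 51 into at most 44 parts.)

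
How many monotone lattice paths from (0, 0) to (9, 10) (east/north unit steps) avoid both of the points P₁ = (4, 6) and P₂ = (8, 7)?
Number of paths = 44378

Inclusion–exclusion. Total paths: C(19, 9) = 92378. Through P₁: C(10, 4)·C(9, 5) = 26460. Through P₂: C(15, 8)·C(4, 1) = 25740. Since P₁ is strictly southwest of P₂, a monotone path through both must visit P₁ then P₂; paths through both = C(10, 4)·C(5, 4)·C(4, 1) = 4200. Avoid both = 92378 − 26460 − 25740 + 4200 = 44378.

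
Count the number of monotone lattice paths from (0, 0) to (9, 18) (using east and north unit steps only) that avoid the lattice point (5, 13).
Number of paths = 3607257

Total paths from (0, 0) to (9, 18): C(27, 9) = 4686825. Paths through (5, 13): (paths (0, 0) → (5, 13)) × (paths (5, 13) → (9, 18)) = C(18, 5) · C(9, 4) = 8568 · 126 = 1079568. Avoidance count = 4686825 − 1079568 = 3607257.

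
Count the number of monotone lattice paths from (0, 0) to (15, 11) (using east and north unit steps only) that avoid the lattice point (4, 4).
Number of paths = 5498480

Total paths from (0, 0) to (15, 11): C(26, 15) = 7726160. Paths through (4, 4): (paths (0, 0) → (4, 4)) × (paths (4, 4) → (15, 11)) = C(8, 4) · C(18, 11) = 70 · 31824 = 2227680. Avoidance count = 7726160 − 2227680 = 5498480.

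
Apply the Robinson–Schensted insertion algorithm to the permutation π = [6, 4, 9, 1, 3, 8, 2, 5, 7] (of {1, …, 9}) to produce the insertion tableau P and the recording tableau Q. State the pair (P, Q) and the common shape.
P = [1, 2, 5, 7] / [3, 8] / [4, 9] / [6];  Q = [1, 3, 6, 9] / [2, 5] / [4, 8] / [7];  common shape = (4, 2, 2, 1)

Row-insert the values π_1, π_2, … into P one at a time, bumping the leftmost entry strictly greater than the inserted value down to the next row. The recording tableau Q records, in position (i, j), the step at which that cell was added to P.
  Insert 6 (step 1): P = [6];  Q = [1]
  Insert 4 (step 2): P = [4] / [6];  Q = [1] / [2]
  Insert 9 (step 3): P = [4, 9] / [6];  Q = [1, 3] / [2]
  Insert 1 (step 4): P = [1, 9] / [4] / [6];  Q = [1, 3] / [2] / [4]
  Insert 3 (step 5): P = [1, 3] / [4, 9] / [6];  Q = [1, 3] / [2, 5] / [4]
  Insert 8 (step 6): P = [1, 3, 8] / [4, 9] / [6];  Q = [1, 3, 6] / [2, 5] / [4]
  Insert 2 (step 7): P = [1, 2, 8] / [3, 9] / [4] / [6];  Q = [1, 3, 6] / [2, 5] / [4] / [7]
  Insert 5 (step 8): P = [1, 2, 5] / [3, 8] / [4, 9] / [6];  Q = [1, 3, 6] / [2, 5] / [4, 8] / [7]
  Insert 7 (step 9): P = [1, 2, 5, 7] / [3, 8] / [4, 9] / [6];  Q = [1, 3, 6, 9] / [2, 5] / [4, 8] / [7]
Final shape: (4, 2, 2, 1).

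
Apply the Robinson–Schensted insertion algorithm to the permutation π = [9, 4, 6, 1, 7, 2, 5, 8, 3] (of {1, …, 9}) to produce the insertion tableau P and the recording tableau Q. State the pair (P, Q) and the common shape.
P = [1, 2, 3, 8] / [4, 5, 7] / [6] / [9];  Q = [1, 3, 5, 8] / [2, 6, 7] / [4] / [9];  common shape = (4, 3, 1, 1)

Row-insert the values π_1, π_2, … into P one at a time, bumping the leftmost entry strictly greater than the inserted value down to the next row. The recording tableau Q records, in position (i, j), the step at which that cell was added to P.
  Insert 9 (step 1): P = [9];  Q = [1]
  Insert 4 (step 2): P = [4] / [9];  Q = [1] / [2]
  Insert 6 (step 3): P = [4, 6] / [9];  Q = [1, 3] / [2]
  Insert 1 (step 4): P = [1, 6] / [4] / [9];  Q = [1, 3] / [2] / [4]
  Insert 7 (step 5): P = [1, 6, 7] / [4] / [9];  Q = [1, 3, 5] / [2] / [4]
  Insert 2 (step 6): P = [1, 2, 7] / [4, 6] / [9];  Q = [1, 3, 5] / [2, 6] / [4]
  Insert 5 (step 7): P = [1, 2, 5] / [4, 6, 7] / [9];  Q = [1, 3, 5] / [2, 6, 7] / [4]
  Insert 8 (step 8): P = [1, 2, 5, 8] / [4, 6, 7] / [9];  Q = [1, 3, 5, 8] / [2, 6, 7] / [4]
  Insert 3 (step 9): P = [1, 2, 3, 8] / [4, 5, 7] / [6] / [9];  Q = [1, 3, 5, 8] / [2, 6, 7] / [4] / [9]
Final shape: (4, 3, 1, 1).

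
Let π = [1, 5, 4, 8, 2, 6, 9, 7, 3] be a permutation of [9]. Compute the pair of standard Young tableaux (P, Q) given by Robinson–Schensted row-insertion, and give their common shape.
P = [1, 2, 3, 7] / [4, 6, 9] / [5, 8];  Q = [1, 2, 4, 7] / [3, 6, 8] / [5, 9];  common shape = (4, 3, 2)

Row-insert the values π_1, π_2, … into P one at a time, bumping the leftmost entry strictly greater than the inserted value down to the next row. The recording tableau Q records, in position (i, j), the step at which that cell was added to P.
  Insert 1 (step 1): P = [1];  Q = [1]
  Insert 5 (step 2): P = [1, 5];  Q = [1, 2]
  Insert 4 (step 3): P = [1, 4] / [5];  Q = [1, 2] / [3]
  Insert 8 (step 4): P = [1, 4, 8] / [5];  Q = [1, 2, 4] / [3]
  Insert 2 (step 5): P = [1, 2, 8] / [4] / [5];  Q = [1, 2, 4] / [3] / [5]
  Insert 6 (step 6): P = [1, 2, 6] / [4, 8] / [5];  Q = [1, 2, 4] / [3, 6] / [5]
  Insert 9 (step 7): P = [1, 2, 6, 9] / [4, 8] / [5];  Q = [1, 2, 4, 7] / [3, 6] / [5]
  Insert 7 (step 8): P = [1, 2, 6, 7] / [4, 8, 9] / [5];  Q = [1, 2, 4, 7] / [3, 6, 8] / [5]
  Insert 3 (step 9): P = [1, 2, 3, 7] / [4, 6, 9] / [5, 8];  Q = [1, 2, 4, 7] / [3, 6, 8] / [5, 9]
Final shape: (4, 3, 2).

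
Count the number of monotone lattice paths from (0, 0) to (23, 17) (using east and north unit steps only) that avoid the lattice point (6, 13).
Number of paths = 88569993780

Total paths from (0, 0) to (23, 17): C(40, 23) = 88732378800. Paths through (6, 13): (paths (0, 0) → (6, 13)) × (paths (6, 13) → (23, 17)) = C(19, 6) · C(21, 17) = 27132 · 5985 = 162385020. Avoidance count = 88732378800 − 162385020 = 88569993780.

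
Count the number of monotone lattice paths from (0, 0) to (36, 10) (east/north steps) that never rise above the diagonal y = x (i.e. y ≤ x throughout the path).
Number of paths = 2974634091

By the reflection principle (André's argument), the number of monotone paths to (36, 10) with n ≤ m that never go above y = x is C(46, 36) − C(46, 37) = 4076350421 − 1101716330 = 2974634091.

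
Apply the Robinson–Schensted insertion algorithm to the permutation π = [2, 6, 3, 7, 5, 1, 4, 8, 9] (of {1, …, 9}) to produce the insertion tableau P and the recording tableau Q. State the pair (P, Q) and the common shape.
P = [1, 3, 4, 8, 9] / [2, 5] / [6, 7];  Q = [1, 2, 4, 8, 9] / [3, 5] / [6, 7];  common shape = (5, 2, 2)

Row-insert the values π_1, π_2, … into P one at a time, bumping the leftmost entry strictly greater than the inserted value down to the next row. The recording tableau Q records, in position (i, j), the step at which that cell was added to P.
  Insert 2 (step 1): P = [2];  Q = [1]
  Insert 6 (step 2): P = [2, 6];  Q = [1, 2]
  Insert 3 (step 3): P = [2, 3] / [6];  Q = [1, 2] / [3]
  Insert 7 (step 4): P = [2, 3, 7] / [6];  Q = [1, 2, 4] / [3]
  Insert 5 (step 5): P = [2, 3, 5] / [6, 7];  Q = [1, 2, 4] / [3, 5]
  Insert 1 (step 6): P = [1, 3, 5] / [2, 7] / [6];  Q = [1, 2, 4] / [3, 5] / [6]
  Insert 4 (step 7): P = [1, 3, 4] / [2, 5] / [6, 7];  Q = [1, 2, 4] / [3, 5] / [6, 7]
  Insert 8 (step 8): P = [1, 3, 4, 8] / [2, 5] / [6, 7];  Q = [1, 2, 4, 8] / [3, 5] / [6, 7]
  Insert 9 (step 9): P = [1, 3, 4, 8, 9] / [2, 5] / [6, 7];  Q = [1, 2, 4, 8, 9] / [3, 5] / [6, 7]
Final shape: (5, 2, 2).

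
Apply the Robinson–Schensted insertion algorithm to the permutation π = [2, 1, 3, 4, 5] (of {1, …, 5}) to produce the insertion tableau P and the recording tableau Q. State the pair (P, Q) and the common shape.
P = [1, 3, 4, 5] / [2];  Q = [1, 3, 4, 5] / [2];  common shape = (4, 1)

Row-insert the values π_1, π_2, … into P one at a time, bumping the leftmost entry strictly greater than the inserted value down to the next row. The recording tableau Q records, in position (i, j), the step at which that cell was added to P.
  Insert 2 (step 1): P = [2];  Q = [1]
  Insert 1 (step 2): P = [1] / [2];  Q = [1] / [2]
  Insert 3 (step 3): P = [1, 3] / [2];  Q = [1, 3] / [2]
  Insert 4 (step 4): P = [1, 3, 4] / [2];  Q = [1, 3, 4] / [2]
  Insert 5 (step 5): P = [1, 3, 4, 5] / [2];  Q = [1, 3, 4, 5] / [2]
Final shape: (4, 1).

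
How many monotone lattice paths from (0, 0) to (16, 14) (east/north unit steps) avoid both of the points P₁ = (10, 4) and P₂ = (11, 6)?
Number of paths = 125343616

Inclusion–exclusion. Total paths: C(30, 16) = 145422675. Through P₁: C(14, 10)·C(16, 6) = 8016008. Through P₂: C(17, 11)·C(13, 5) = 15927912. Since P₁ is strictly southwest of P₂, a monotone path through both must visit P₁ then P₂; paths through both = C(14, 10)·C(3, 1)·C(13, 5) = 3864861. Avoid both = 145422675 − 8016008 − 15927912 + 3864861 = 125343616.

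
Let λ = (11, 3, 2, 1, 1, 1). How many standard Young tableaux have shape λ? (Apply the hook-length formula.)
# SYT of shape (11, 3, 2, 1, 1, 1) = 2494206

Hook-length formula: f^λ = n! / Π hook(c), product over all cells c of the Young diagram. For λ = (11, 3, 2, 1, 1, 1), n = 19 boxes. Hook lengths by row (left-to-right, top-to-bottom): [16, 12, 10, 8, 7, 6, 5, 4, 3, 2, 1]; [7, 3, 1]; [5, 1]; [3]; [2]; [1]. Product of hooks = 48771072000. So f^λ = 19! / 48771072000 = 121645100408832000 / 48771072000 = 2494206.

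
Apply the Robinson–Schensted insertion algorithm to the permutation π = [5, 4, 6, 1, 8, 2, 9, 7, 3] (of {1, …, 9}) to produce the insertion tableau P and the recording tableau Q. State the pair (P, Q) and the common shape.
P = [1, 2, 3, 9] / [4, 6, 7] / [5, 8];  Q = [1, 3, 5, 7] / [2, 6, 8] / [4, 9];  common shape = (4, 3, 2)

Row-insert the values π_1, π_2, … into P one at a time, bumping the leftmost entry strictly greater than the inserted value down to the next row. The recording tableau Q records, in position (i, j), the step at which that cell was added to P.
  Insert 5 (step 1): P = [5];  Q = [1]
  Insert 4 (step 2): P = [4] / [5];  Q = [1] / [2]
  Insert 6 (step 3): P = [4, 6] / [5];  Q = [1, 3] / [2]
  Insert 1 (step 4): P = [1, 6] / [4] / [5];  Q = [1, 3] / [2] / [4]
  Insert 8 (step 5): P = [1, 6, 8] / [4] / [5];  Q = [1, 3, 5] / [2] / [4]
  Insert 2 (step 6): P = [1, 2, 8] / [4, 6] / [5];  Q = [1, 3, 5] / [2, 6] / [4]
  Insert 9 (step 7): P = [1, 2, 8, 9] / [4, 6] / [5];  Q = [1, 3, 5, 7] / [2, 6] / [4]
  Insert 7 (step 8): P = [1, 2, 7, 9] / [4, 6, 8] / [5];  Q = [1, 3, 5, 7] / [2, 6, 8] / [4]
  Insert 3 (step 9): P = [1, 2, 3, 9] / [4, 6, 7] / [5, 8];  Q = [1, 3, 5, 7] / [2, 6, 8] / [4, 9]
Final shape: (4, 3, 2).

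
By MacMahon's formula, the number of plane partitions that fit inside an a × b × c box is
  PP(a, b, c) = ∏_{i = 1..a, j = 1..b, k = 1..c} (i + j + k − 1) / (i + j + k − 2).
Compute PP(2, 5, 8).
PP(2, 5, 8) = 429429

Evaluate the triple product over i = 1..2, j = 1..5, k = 1..8. The factors are (2/1) · (3/2) · (4/3) · (5/4) · (6/5) · (7/6) · (8/7) · (9/8) · … (80 factors total). The numerators and denominators telescope so the product is an integer; carrying out the multiplication exactly gives PP(2, 5, 8) = 429429.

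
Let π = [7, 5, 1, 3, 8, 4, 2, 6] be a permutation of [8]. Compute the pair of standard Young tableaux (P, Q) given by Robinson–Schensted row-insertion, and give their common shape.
P = [1, 2, 4, 6] / [3, 8] / [5] / [7];  Q = [1, 4, 5, 8] / [2, 6] / [3] / [7];  common shape = (4, 2, 1, 1)

Row-insert the values π_1, π_2, … into P one at a time, bumping the leftmost entry strictly greater than the inserted value down to the next row. The recording tableau Q records, in position (i, j), the step at which that cell was added to P.
  Insert 7 (step 1): P = [7];  Q = [1]
  Insert 5 (step 2): P = [5] / [7];  Q = [1] / [2]
  Insert 1 (step 3): P = [1] / [5] / [7];  Q = [1] / [2] / [3]
  Insert 3 (step 4): P = [1, 3] / [5] / [7];  Q = [1, 4] / [2] / [3]
  Insert 8 (step 5): P = [1, 3, 8] / [5] / [7];  Q = [1, 4, 5] / [2] / [3]
  Insert 4 (step 6): P = [1, 3, 4] / [5, 8] / [7];  Q = [1, 4, 5] / [2, 6] / [3]
  Insert 2 (step 7): P = [1, 2, 4] / [3, 8] / [5] / [7];  Q = [1, 4, 5] / [2, 6] / [3] / [7]
  Insert 6 (step 8): P = [1, 2, 4, 6] / [3, 8] / [5] / [7];  Q = [1, 4, 5, 8] / [2, 6] / [3] / [7]
Final shape: (4, 2, 1, 1).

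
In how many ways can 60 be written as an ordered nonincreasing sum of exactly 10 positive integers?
p(60, 10 parts) = 62740

Partitions of n into exactly k parts are in bijection with partitions of n − k into at most k parts (subtract 1 from each part). So p(60, exactly 10) = p(50, parts ≤ 10). Computing via the recurrence p(m, j) = p(m, j−1) + p(m−j, j) gives 62740.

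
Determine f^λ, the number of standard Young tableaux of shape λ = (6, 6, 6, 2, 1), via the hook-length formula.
# SYT of shape (6, 6, 6, 2, 1) = 67897830

Hook-length formula: f^λ = n! / Π hook(c), product over all cells c of the Young diagram. For λ = (6, 6, 6, 2, 1), n = 21 boxes. Hook lengths by row (left-to-right, top-to-bottom): [10, 8, 6, 5, 4, 3]; [9, 7, 5, 4, 3, 2]; [8, 6, 4, 3, 2, 1]; [3, 1]; [1]. Product of hooks = 752467968000. So f^λ = 21! / 752467968000 = 51090942171709440000 / 752467968000 = 67897830.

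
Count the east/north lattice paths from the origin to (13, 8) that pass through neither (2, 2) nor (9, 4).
Number of paths = 94304

Inclusion–exclusion. Total paths: C(21, 13) = 203490. Through P₁: C(4, 2)·C(17, 11) = 74256. Through P₂: C(13, 9)·C(8, 4) = 50050. Since P₁ is strictly southwest of P₂, a monotone path through both must visit P₁ then P₂; paths through both = C(4, 2)·C(9, 7)·C(8, 4) = 15120. Avoid both = 203490 − 74256 − 50050 + 15120 = 94304.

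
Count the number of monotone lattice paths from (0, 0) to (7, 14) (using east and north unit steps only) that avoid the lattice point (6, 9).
Number of paths = 86250

Total paths from (0, 0) to (7, 14): C(21, 7) = 116280. Paths through (6, 9): (paths (0, 0) → (6, 9)) × (paths (6, 9) → (7, 14)) = C(15, 6) · C(6, 1) = 5005 · 6 = 30030. Avoidance count = 116280 − 30030 = 86250.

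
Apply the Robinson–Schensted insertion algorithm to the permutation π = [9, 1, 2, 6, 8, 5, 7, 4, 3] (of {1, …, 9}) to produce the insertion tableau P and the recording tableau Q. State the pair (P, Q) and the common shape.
P = [1, 2, 3, 7] / [4, 8] / [5] / [6] / [9];  Q = [1, 3, 4, 5] / [2, 7] / [6] / [8] / [9];  common shape = (4, 2, 1, 1, 1)

Row-insert the values π_1, π_2, … into P one at a time, bumping the leftmost entry strictly greater than the inserted value down to the next row. The recording tableau Q records, in position (i, j), the step at which that cell was added to P.
  Insert 9 (step 1): P = [9];  Q = [1]
  Insert 1 (step 2): P = [1] / [9];  Q = [1] / [2]
  Insert 2 (step 3): P = [1, 2] / [9];  Q = [1, 3] / [2]
  Insert 6 (step 4): P = [1, 2, 6] / [9];  Q = [1, 3, 4] / [2]
  Insert 8 (step 5): P = [1, 2, 6, 8] / [9];  Q = [1, 3, 4, 5] / [2]
  Insert 5 (step 6): P = [1, 2, 5, 8] / [6] / [9];  Q = [1, 3, 4, 5] / [2] / [6]
  Insert 7 (step 7): P = [1, 2, 5, 7] / [6, 8] / [9];  Q = [1, 3, 4, 5] / [2, 7] / [6]
  Insert 4 (step 8): P = [1, 2, 4, 7] / [5, 8] / [6] / [9];  Q = [1, 3, 4, 5] / [2, 7] / [6] / [8]
  Insert 3 (step 9): P = [1, 2, 3, 7] / [4, 8] / [5] / [6] / [9];  Q = [1, 3, 4, 5] / [2, 7] / [6] / [8] / [9]
Final shape: (4, 2, 1, 1, 1).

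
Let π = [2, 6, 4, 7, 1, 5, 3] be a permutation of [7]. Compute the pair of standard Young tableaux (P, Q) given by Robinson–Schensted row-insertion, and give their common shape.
P = [1, 3, 5] / [2, 4] / [6, 7];  Q = [1, 2, 4] / [3, 6] / [5, 7];  common shape = (3, 2, 2)

Row-insert the values π_1, π_2, … into P one at a time, bumping the leftmost entry strictly greater than the inserted value down to the next row. The recording tableau Q records, in position (i, j), the step at which that cell was added to P.
  Insert 2 (step 1): P = [2];  Q = [1]
  Insert 6 (step 2): P = [2, 6];  Q = [1, 2]
  Insert 4 (step 3): P = [2, 4] / [6];  Q = [1, 2] / [3]
  Insert 7 (step 4): P = [2, 4, 7] / [6];  Q = [1, 2, 4] / [3]
  Insert 1 (step 5): P = [1, 4, 7] / [2] / [6];  Q = [1, 2, 4] / [3] / [5]
  Insert 5 (step 6): P = [1, 4, 5] / [2, 7] / [6];  Q = [1, 2, 4] / [3, 6] / [5]
  Insert 3 (step 7): P = [1, 3, 5] / [2, 4] / [6, 7];  Q = [1, 2, 4] / [3, 6] / [5, 7]
Final shape: (3, 2, 2).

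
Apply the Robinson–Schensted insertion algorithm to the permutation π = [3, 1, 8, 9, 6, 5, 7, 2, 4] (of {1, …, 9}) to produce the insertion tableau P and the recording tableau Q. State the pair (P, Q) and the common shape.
P = [1, 2, 4] / [3, 5, 7] / [6, 9] / [8];  Q = [1, 3, 4] / [2, 5, 7] / [6, 9] / [8];  common shape = (3, 3, 2, 1)

Row-insert the values π_1, π_2, … into P one at a time, bumping the leftmost entry strictly greater than the inserted value down to the next row. The recording tableau Q records, in position (i, j), the step at which that cell was added to P.
  Insert 3 (step 1): P = [3];  Q = [1]
  Insert 1 (step 2): P = [1] / [3];  Q = [1] / [2]
  Insert 8 (step 3): P = [1, 8] / [3];  Q = [1, 3] / [2]
  Insert 9 (step 4): P = [1, 8, 9] / [3];  Q = [1, 3, 4] / [2]
  Insert 6 (step 5): P = [1, 6, 9] / [3, 8];  Q = [1, 3, 4] / [2, 5]
  Insert 5 (step 6): P = [1, 5, 9] / [3, 6] / [8];  Q = [1, 3, 4] / [2, 5] / [6]
  Insert 7 (step 7): P = [1, 5, 7] / [3, 6, 9] / [8];  Q = [1, 3, 4] / [2, 5, 7] / [6]
  Insert 2 (step 8): P = [1, 2, 7] / [3, 5, 9] / [6] / [8];  Q = [1, 3, 4] / [2, 5, 7] / [6] / [8]
  Insert 4 (step 9): P = [1, 2, 4] / [3, 5, 7] / [6, 9] / [8];  Q = [1, 3, 4] / [2, 5, 7] / [6, 9] / [8]
Final shape: (3, 3, 2, 1).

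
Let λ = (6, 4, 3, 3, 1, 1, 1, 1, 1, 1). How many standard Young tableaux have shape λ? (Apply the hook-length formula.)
# SYT of shape (6, 4, 3, 3, 1, 1, 1, 1, 1, 1) = 896251356

Hook-length formula: f^λ = n! / Π hook(c), product over all cells c of the Young diagram. For λ = (6, 4, 3, 3, 1, 1, 1, 1, 1, 1), n = 22 boxes. Hook lengths by row (left-to-right, top-to-bottom): [15, 8, 7, 4, 2, 1]; [12, 5, 4, 1]; [10, 3, 2]; [9, 2, 1]; [6]; [5]; [4]; [3]; [2]; [1]. Product of hooks = 1254113280000. So f^λ = 22! / 1254113280000 = 1124000727777607680000 / 1254113280000 = 896251356.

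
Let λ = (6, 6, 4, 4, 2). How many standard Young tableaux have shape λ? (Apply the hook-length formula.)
# SYT of shape (6, 6, 4, 4, 2) = 796667872

Hook-length formula: f^λ = n! / Π hook(c), product over all cells c of the Young diagram. For λ = (6, 6, 4, 4, 2), n = 22 boxes. Hook lengths by row (left-to-right, top-to-bottom): [10, 9, 7, 6, 3, 2]; [9, 8, 6, 5, 2, 1]; [6, 5, 3, 2]; [5, 4, 2, 1]; [2, 1]. Product of hooks = 1410877440000. So f^λ = 22! / 1410877440000 = 1124000727777607680000 / 1410877440000 = 796667872.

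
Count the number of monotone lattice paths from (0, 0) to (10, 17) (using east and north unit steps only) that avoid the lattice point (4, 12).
Number of paths = 7595445

Total paths from (0, 0) to (10, 17): C(27, 10) = 8436285. Paths through (4, 12): (paths (0, 0) → (4, 12)) × (paths (4, 12) → (10, 17)) = C(16, 4) · C(11, 6) = 1820 · 462 = 840840. Avoidance count = 8436285 − 840840 = 7595445.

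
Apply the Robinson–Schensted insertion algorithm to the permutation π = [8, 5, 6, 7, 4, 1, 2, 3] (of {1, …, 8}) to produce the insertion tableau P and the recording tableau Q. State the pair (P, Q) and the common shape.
P = [1, 2, 3] / [4, 6, 7] / [5] / [8];  Q = [1, 3, 4] / [2, 7, 8] / [5] / [6];  common shape = (3, 3, 1, 1)

Row-insert the values π_1, π_2, … into P one at a time, bumping the leftmost entry strictly greater than the inserted value down to the next row. The recording tableau Q records, in position (i, j), the step at which that cell was added to P.
  Insert 8 (step 1): P = [8];  Q = [1]
  Insert 5 (step 2): P = [5] / [8];  Q = [1] / [2]
  Insert 6 (step 3): P = [5, 6] / [8];  Q = [1, 3] / [2]
  Insert 7 (step 4): P = [5, 6, 7] / [8];  Q = [1, 3, 4] / [2]
  Insert 4 (step 5): P = [4, 6, 7] / [5] / [8];  Q = [1, 3, 4] / [2] / [5]
  Insert 1 (step 6): P = [1, 6, 7] / [4] / [5] / [8];  Q = [1, 3, 4] / [2] / [5] / [6]
  Insert 2 (step 7): P = [1, 2, 7] / [4, 6] / [5] / [8];  Q = [1, 3, 4] / [2, 7] / [5] / [6]
  Insert 3 (step 8): P = [1, 2, 3] / [4, 6, 7] / [5] / [8];  Q = [1, 3, 4] / [2, 7, 8] / [5] / [6]
Final shape: (3, 3, 1, 1).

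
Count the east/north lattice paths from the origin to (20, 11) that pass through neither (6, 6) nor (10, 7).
Number of paths = 59085215

Inclusion–exclusion. Total paths: C(31, 20) = 84672315. Through P₁: C(12, 6)·C(19, 14) = 10744272. Through P₂: C(17, 10)·C(14, 10) = 19467448. Since P₁ is strictly southwest of P₂, a monotone path through both must visit P₁ then P₂; paths through both = C(12, 6)·C(5, 4)·C(14, 10) = 4624620. Avoid both = 84672315 − 10744272 − 19467448 + 4624620 = 59085215.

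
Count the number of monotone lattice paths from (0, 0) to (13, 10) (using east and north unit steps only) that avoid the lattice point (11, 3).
Number of paths = 1130962

Total paths from (0, 0) to (13, 10): C(23, 13) = 1144066. Paths through (11, 3): (paths (0, 0) → (11, 3)) × (paths (11, 3) → (13, 10)) = C(14, 11) · C(9, 2) = 364 · 36 = 13104. Avoidance count = 1144066 − 13104 = 1130962.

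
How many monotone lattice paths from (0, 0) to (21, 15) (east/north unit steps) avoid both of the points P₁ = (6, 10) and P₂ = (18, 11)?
Number of paths = 4236485018

Inclusion–exclusion. Total paths: C(36, 21) = 5567902560. Through P₁: C(16, 6)·C(20, 15) = 124156032. Through P₂: C(29, 18)·C(7, 3) = 1210905150. Since P₁ is strictly southwest of P₂, a monotone path through both must visit P₁ then P₂; paths through both = C(16, 6)·C(13, 12)·C(7, 3) = 3643640. Avoid both = 5567902560 − 124156032 − 1210905150 + 3643640 = 4236485018.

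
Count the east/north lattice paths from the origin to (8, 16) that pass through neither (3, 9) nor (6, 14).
Number of paths = 402591

Inclusion–exclusion. Total paths: C(24, 8) = 735471. Through P₁: C(12, 3)·C(12, 5) = 174240. Through P₂: C(20, 6)·C(4, 2) = 232560. Since P₁ is strictly southwest of P₂, a monotone path through both must visit P₁ then P₂; paths through both = C(12, 3)·C(8, 3)·C(4, 2) = 73920. Avoid both = 735471 − 174240 − 232560 + 73920 = 402591.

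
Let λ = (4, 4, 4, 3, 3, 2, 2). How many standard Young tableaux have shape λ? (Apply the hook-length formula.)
# SYT of shape (4, 4, 4, 3, 3, 2, 2) = 298750452

Hook-length formula: f^λ = n! / Π hook(c), product over all cells c of the Young diagram. For λ = (4, 4, 4, 3, 3, 2, 2), n = 22 boxes. Hook lengths by row (left-to-right, top-to-bottom): [10, 9, 6, 3]; [9, 8, 5, 2]; [8, 7, 4, 1]; [6, 5, 2]; [5, 4, 1]; [3, 2]; [2, 1]. Product of hooks = 3762339840000. So f^λ = 22! / 3762339840000 = 1124000727777607680000 / 3762339840000 = 298750452.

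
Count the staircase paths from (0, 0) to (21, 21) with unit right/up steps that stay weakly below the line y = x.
C_21 = 24466267020

These NE paths below the diagonal are counted by the Catalan number C_n = (1/(n + 1)) · C(2n, n). For n = 21: C_21 = (1/22) · C(42, 21) = 538257874440/22 = 24466267020.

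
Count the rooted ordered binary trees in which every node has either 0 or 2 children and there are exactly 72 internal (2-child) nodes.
C_72 = 20276890389709399862928998568254641025700

These full binary trees are counted by the Catalan number C_n = (1/(n + 1)) · C(2n, n). For n = 72: C_72 = (1/73) · C(144, 72) = 1480212998448786189993816895482588794876100/73 = 20276890389709399862928998568254641025700.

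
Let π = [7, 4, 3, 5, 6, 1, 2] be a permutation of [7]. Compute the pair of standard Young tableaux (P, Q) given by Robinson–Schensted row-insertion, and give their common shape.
P = [1, 2, 6] / [3, 5] / [4] / [7];  Q = [1, 4, 5] / [2, 7] / [3] / [6];  common shape = (3, 2, 1, 1)

Row-insert the values π_1, π_2, … into P one at a time, bumping the leftmost entry strictly greater than the inserted value down to the next row. The recording tableau Q records, in position (i, j), the step at which that cell was added to P.
  Insert 7 (step 1): P = [7];  Q = [1]
  Insert 4 (step 2): P = [4] / [7];  Q = [1] / [2]
  Insert 3 (step 3): P = [3] / [4] / [7];  Q = [1] / [2] / [3]
  Insert 5 (step 4): P = [3, 5] / [4] / [7];  Q = [1, 4] / [2] / [3]
  Insert 6 (step 5): P = [3, 5, 6] / [4] / [7];  Q = [1, 4, 5] / [2] / [3]
  Insert 1 (step 6): P = [1, 5, 6] / [3] / [4] / [7];  Q = [1, 4, 5] / [2] / [3] / [6]
  Insert 2 (step 7): P = [1, 2, 6] / [3, 5] / [4] / [7];  Q = [1, 4, 5] / [2, 7] / [3] / [6]
Final shape: (3, 2, 1, 1).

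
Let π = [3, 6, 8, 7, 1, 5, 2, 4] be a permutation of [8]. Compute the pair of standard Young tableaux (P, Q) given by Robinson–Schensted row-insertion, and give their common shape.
P = [1, 2, 4] / [3, 5, 7] / [6] / [8];  Q = [1, 2, 3] / [4, 6, 8] / [5] / [7];  common shape = (3, 3, 1, 1)

Row-insert the values π_1, π_2, … into P one at a time, bumping the leftmost entry strictly greater than the inserted value down to the next row. The recording tableau Q records, in position (i, j), the step at which that cell was added to P.
  Insert 3 (step 1): P = [3];  Q = [1]
  Insert 6 (step 2): P = [3, 6];  Q = [1, 2]
  Insert 8 (step 3): P = [3, 6, 8];  Q = [1, 2, 3]
  Insert 7 (step 4): P = [3, 6, 7] / [8];  Q = [1, 2, 3] / [4]
  Insert 1 (step 5): P = [1, 6, 7] / [3] / [8];  Q = [1, 2, 3] / [4] / [5]
  Insert 5 (step 6): P = [1, 5, 7] / [3, 6] / [8];  Q = [1, 2, 3] / [4, 6] / [5]
  Insert 2 (step 7): P = [1, 2, 7] / [3, 5] / [6] / [8];  Q = [1, 2, 3] / [4, 6] / [5] / [7]
  Insert 4 (step 8): P = [1, 2, 4] / [3, 5, 7] / [6] / [8];  Q = [1, 2, 3] / [4, 6, 8] / [5] / [7]
Final shape: (3, 3, 1, 1).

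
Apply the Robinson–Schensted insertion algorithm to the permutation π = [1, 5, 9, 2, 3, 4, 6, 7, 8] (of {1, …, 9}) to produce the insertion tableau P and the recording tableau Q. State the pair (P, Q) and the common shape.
P = [1, 2, 3, 4, 6, 7, 8] / [5, 9];  Q = [1, 2, 3, 6, 7, 8, 9] / [4, 5];  common shape = (7, 2)

Row-insert the values π_1, π_2, … into P one at a time, bumping the leftmost entry strictly greater than the inserted value down to the next row. The recording tableau Q records, in position (i, j), the step at which that cell was added to P.
  Insert 1 (step 1): P = [1];  Q = [1]
  Insert 5 (step 2): P = [1, 5];  Q = [1, 2]
  Insert 9 (step 3): P = [1, 5, 9];  Q = [1, 2, 3]
  Insert 2 (step 4): P = [1, 2, 9] / [5];  Q = [1, 2, 3] / [4]
  Insert 3 (step 5): P = [1, 2, 3] / [5, 9];  Q = [1, 2, 3] / [4, 5]
  Insert 4 (step 6): P = [1, 2, 3, 4] / [5, 9];  Q = [1, 2, 3, 6] / [4, 5]
  Insert 6 (step 7): P = [1, 2, 3, 4, 6] / [5, 9];  Q = [1, 2, 3, 6, 7] / [4, 5]
  Insert 7 (step 8): P = [1, 2, 3, 4, 6, 7] / [5, 9];  Q = [1, 2, 3, 6, 7, 8] / [4, 5]
  Insert 8 (step 9): P = [1, 2, 3, 4, 6, 7, 8] / [5, 9];  Q = [1, 2, 3, 6, 7, 8, 9] / [4, 5]
Final shape: (7, 2).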